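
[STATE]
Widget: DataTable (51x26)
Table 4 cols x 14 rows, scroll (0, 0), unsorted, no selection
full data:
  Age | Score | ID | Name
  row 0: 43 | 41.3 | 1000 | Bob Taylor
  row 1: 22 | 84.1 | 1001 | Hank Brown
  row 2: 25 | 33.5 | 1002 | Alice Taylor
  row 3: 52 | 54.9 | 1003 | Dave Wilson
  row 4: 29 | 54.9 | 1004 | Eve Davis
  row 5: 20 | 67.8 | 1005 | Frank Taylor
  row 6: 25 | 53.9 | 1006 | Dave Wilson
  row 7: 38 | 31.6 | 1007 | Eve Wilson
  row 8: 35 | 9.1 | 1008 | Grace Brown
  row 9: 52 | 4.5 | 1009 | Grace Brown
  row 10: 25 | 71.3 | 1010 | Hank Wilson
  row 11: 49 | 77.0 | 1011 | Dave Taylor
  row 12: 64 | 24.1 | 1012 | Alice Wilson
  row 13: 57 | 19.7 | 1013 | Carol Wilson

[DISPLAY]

Age│Score│ID  │Name                                
───┼─────┼────┼────────────                        
43 │41.3 │1000│Bob Taylor                          
22 │84.1 │1001│Hank Brown                          
25 │33.5 │1002│Alice Taylor                        
52 │54.9 │1003│Dave Wilson                         
29 │54.9 │1004│Eve Davis                           
20 │67.8 │1005│Frank Taylor                        
25 │53.9 │1006│Dave Wilson                         
38 │31.6 │1007│Eve Wilson                          
35 │9.1  │1008│Grace Brown                         
52 │4.5  │1009│Grace Brown                         
25 │71.3 │1010│Hank Wilson                         
49 │77.0 │1011│Dave Taylor                         
64 │24.1 │1012│Alice Wilson                        
57 │19.7 │1013│Carol Wilson                        
                                                   
                                                   
                                                   
                                                   
                                                   
                                                   
                                                   
                                                   
                                                   
                                                   


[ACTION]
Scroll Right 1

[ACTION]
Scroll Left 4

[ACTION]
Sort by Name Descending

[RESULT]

Age│Score│ID  │Name       ▼                        
───┼─────┼────┼────────────                        
25 │71.3 │1010│Hank Wilson                         
22 │84.1 │1001│Hank Brown                          
35 │9.1  │1008│Grace Brown                         
52 │4.5  │1009│Grace Brown                         
20 │67.8 │1005│Frank Taylor                        
38 │31.6 │1007│Eve Wilson                          
29 │54.9 │1004│Eve Davis                           
52 │54.9 │1003│Dave Wilson                         
25 │53.9 │1006│Dave Wilson                         
49 │77.0 │1011│Dave Taylor                         
57 │19.7 │1013│Carol Wilson                        
43 │41.3 │1000│Bob Taylor                          
64 │24.1 │1012│Alice Wilson                        
25 │33.5 │1002│Alice Taylor                        
                                                   
                                                   
                                                   
                                                   
                                                   
                                                   
                                                   
                                                   
                                                   
                                                   


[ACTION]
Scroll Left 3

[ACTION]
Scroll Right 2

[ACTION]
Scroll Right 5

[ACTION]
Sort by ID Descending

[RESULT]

Age│Score│ID ▼│Name                                
───┼─────┼────┼────────────                        
57 │19.7 │1013│Carol Wilson                        
64 │24.1 │1012│Alice Wilson                        
49 │77.0 │1011│Dave Taylor                         
25 │71.3 │1010│Hank Wilson                         
52 │4.5  │1009│Grace Brown                         
35 │9.1  │1008│Grace Brown                         
38 │31.6 │1007│Eve Wilson                          
25 │53.9 │1006│Dave Wilson                         
20 │67.8 │1005│Frank Taylor                        
29 │54.9 │1004│Eve Davis                           
52 │54.9 │1003│Dave Wilson                         
25 │33.5 │1002│Alice Taylor                        
22 │84.1 │1001│Hank Brown                          
43 │41.3 │1000│Bob Taylor                          
                                                   
                                                   
                                                   
                                                   
                                                   
                                                   
                                                   
                                                   
                                                   
                                                   


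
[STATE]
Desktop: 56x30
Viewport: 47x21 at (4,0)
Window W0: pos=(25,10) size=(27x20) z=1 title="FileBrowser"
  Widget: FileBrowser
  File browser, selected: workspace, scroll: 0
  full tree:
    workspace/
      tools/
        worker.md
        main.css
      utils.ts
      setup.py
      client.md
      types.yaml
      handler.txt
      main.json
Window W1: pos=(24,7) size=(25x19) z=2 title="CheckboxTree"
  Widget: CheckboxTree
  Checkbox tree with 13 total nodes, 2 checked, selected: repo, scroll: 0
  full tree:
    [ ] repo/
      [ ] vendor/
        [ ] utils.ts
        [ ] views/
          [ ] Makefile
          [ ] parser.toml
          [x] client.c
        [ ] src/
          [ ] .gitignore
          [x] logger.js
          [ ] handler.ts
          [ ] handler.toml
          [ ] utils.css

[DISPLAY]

                                               
                                               
                                               
                                               
                                               
                                               
                                               
                    ┏━━━━━━━━━━━━━━━━━━━━━━━┓  
                    ┃ CheckboxTree          ┃  
                    ┠───────────────────────┨  
                    ┃>[-] repo/             ┃━━
                    ┃   [-] vendor/         ┃  
                    ┃     [ ] utils.ts      ┃──
                    ┃     [-] views/        ┃  
                    ┃       [ ] Makefile    ┃  
                    ┃       [ ] parser.toml ┃  
                    ┃       [x] client.c    ┃  
                    ┃     [-] src/          ┃  
                    ┃       [ ] .gitignore  ┃  
                    ┃       [x] logger.js   ┃  
                    ┃       [ ] handler.ts  ┃  


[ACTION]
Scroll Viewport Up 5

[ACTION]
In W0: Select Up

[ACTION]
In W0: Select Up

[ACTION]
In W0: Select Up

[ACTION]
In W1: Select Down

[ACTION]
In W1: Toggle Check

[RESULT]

                                               
                                               
                                               
                                               
                                               
                                               
                                               
                    ┏━━━━━━━━━━━━━━━━━━━━━━━┓  
                    ┃ CheckboxTree          ┃  
                    ┠───────────────────────┨  
                    ┃ [x] repo/             ┃━━
                    ┃>  [x] vendor/         ┃  
                    ┃     [x] utils.ts      ┃──
                    ┃     [x] views/        ┃  
                    ┃       [x] Makefile    ┃  
                    ┃       [x] parser.toml ┃  
                    ┃       [x] client.c    ┃  
                    ┃     [x] src/          ┃  
                    ┃       [x] .gitignore  ┃  
                    ┃       [x] logger.js   ┃  
                    ┃       [x] handler.ts  ┃  


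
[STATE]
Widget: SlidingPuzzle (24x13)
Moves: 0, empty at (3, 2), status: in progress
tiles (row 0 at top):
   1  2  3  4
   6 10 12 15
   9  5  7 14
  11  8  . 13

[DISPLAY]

┌────┬────┬────┬────┐   
│  1 │  2 │  3 │  4 │   
├────┼────┼────┼────┤   
│  6 │ 10 │ 12 │ 15 │   
├────┼────┼────┼────┤   
│  9 │  5 │  7 │ 14 │   
├────┼────┼────┼────┤   
│ 11 │  8 │    │ 13 │   
└────┴────┴────┴────┘   
Moves: 0                
                        
                        
                        


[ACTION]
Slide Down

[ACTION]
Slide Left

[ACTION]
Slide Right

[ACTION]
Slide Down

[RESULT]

┌────┬────┬────┬────┐   
│  1 │  2 │  3 │  4 │   
├────┼────┼────┼────┤   
│  6 │ 10 │    │ 15 │   
├────┼────┼────┼────┤   
│  9 │  5 │ 12 │ 14 │   
├────┼────┼────┼────┤   
│ 11 │  8 │  7 │ 13 │   
└────┴────┴────┴────┘   
Moves: 4                
                        
                        
                        


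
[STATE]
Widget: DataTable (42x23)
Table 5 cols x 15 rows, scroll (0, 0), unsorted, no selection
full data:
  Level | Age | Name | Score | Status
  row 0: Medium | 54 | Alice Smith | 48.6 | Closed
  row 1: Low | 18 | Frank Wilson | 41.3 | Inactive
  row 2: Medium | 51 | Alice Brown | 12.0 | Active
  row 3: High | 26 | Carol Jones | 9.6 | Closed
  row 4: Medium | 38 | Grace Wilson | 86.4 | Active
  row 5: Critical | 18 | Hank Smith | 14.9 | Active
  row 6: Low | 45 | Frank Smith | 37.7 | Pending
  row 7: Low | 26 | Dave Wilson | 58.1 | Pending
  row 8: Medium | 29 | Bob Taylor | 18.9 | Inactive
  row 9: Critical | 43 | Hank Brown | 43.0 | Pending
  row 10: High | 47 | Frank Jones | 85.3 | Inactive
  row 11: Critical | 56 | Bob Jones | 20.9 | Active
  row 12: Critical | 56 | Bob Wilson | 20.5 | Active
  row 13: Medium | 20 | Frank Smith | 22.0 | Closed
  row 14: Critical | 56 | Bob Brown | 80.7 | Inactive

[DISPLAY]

Level   │Age│Name        │Score│Status    
────────┼───┼────────────┼─────┼────────  
Medium  │54 │Alice Smith │48.6 │Closed    
Low     │18 │Frank Wilson│41.3 │Inactive  
Medium  │51 │Alice Brown │12.0 │Active    
High    │26 │Carol Jones │9.6  │Closed    
Medium  │38 │Grace Wilson│86.4 │Active    
Critical│18 │Hank Smith  │14.9 │Active    
Low     │45 │Frank Smith │37.7 │Pending   
Low     │26 │Dave Wilson │58.1 │Pending   
Medium  │29 │Bob Taylor  │18.9 │Inactive  
Critical│43 │Hank Brown  │43.0 │Pending   
High    │47 │Frank Jones │85.3 │Inactive  
Critical│56 │Bob Jones   │20.9 │Active    
Critical│56 │Bob Wilson  │20.5 │Active    
Medium  │20 │Frank Smith │22.0 │Closed    
Critical│56 │Bob Brown   │80.7 │Inactive  
                                          
                                          
                                          
                                          
                                          
                                          


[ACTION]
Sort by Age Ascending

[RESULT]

Level   │Ag▲│Name        │Score│Status    
────────┼───┼────────────┼─────┼────────  
Low     │18 │Frank Wilson│41.3 │Inactive  
Critical│18 │Hank Smith  │14.9 │Active    
Medium  │20 │Frank Smith │22.0 │Closed    
High    │26 │Carol Jones │9.6  │Closed    
Low     │26 │Dave Wilson │58.1 │Pending   
Medium  │29 │Bob Taylor  │18.9 │Inactive  
Medium  │38 │Grace Wilson│86.4 │Active    
Critical│43 │Hank Brown  │43.0 │Pending   
Low     │45 │Frank Smith │37.7 │Pending   
High    │47 │Frank Jones │85.3 │Inactive  
Medium  │51 │Alice Brown │12.0 │Active    
Medium  │54 │Alice Smith │48.6 │Closed    
Critical│56 │Bob Jones   │20.9 │Active    
Critical│56 │Bob Wilson  │20.5 │Active    
Critical│56 │Bob Brown   │80.7 │Inactive  
                                          
                                          
                                          
                                          
                                          
                                          


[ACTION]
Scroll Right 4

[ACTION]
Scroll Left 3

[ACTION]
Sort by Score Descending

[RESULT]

Level   │Age│Name        │Scor▼│Status    
────────┼───┼────────────┼─────┼────────  
Medium  │38 │Grace Wilson│86.4 │Active    
High    │47 │Frank Jones │85.3 │Inactive  
Critical│56 │Bob Brown   │80.7 │Inactive  
Low     │26 │Dave Wilson │58.1 │Pending   
Medium  │54 │Alice Smith │48.6 │Closed    
Critical│43 │Hank Brown  │43.0 │Pending   
Low     │18 │Frank Wilson│41.3 │Inactive  
Low     │45 │Frank Smith │37.7 │Pending   
Medium  │20 │Frank Smith │22.0 │Closed    
Critical│56 │Bob Jones   │20.9 │Active    
Critical│56 │Bob Wilson  │20.5 │Active    
Medium  │29 │Bob Taylor  │18.9 │Inactive  
Critical│18 │Hank Smith  │14.9 │Active    
Medium  │51 │Alice Brown │12.0 │Active    
High    │26 │Carol Jones │9.6  │Closed    
                                          
                                          
                                          
                                          
                                          
                                          


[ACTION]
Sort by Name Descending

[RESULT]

Level   │Age│Name       ▼│Score│Status    
────────┼───┼────────────┼─────┼────────  
Critical│18 │Hank Smith  │14.9 │Active    
Critical│43 │Hank Brown  │43.0 │Pending   
Medium  │38 │Grace Wilson│86.4 │Active    
Low     │18 │Frank Wilson│41.3 │Inactive  
Low     │45 │Frank Smith │37.7 │Pending   
Medium  │20 │Frank Smith │22.0 │Closed    
High    │47 │Frank Jones │85.3 │Inactive  
Low     │26 │Dave Wilson │58.1 │Pending   
High    │26 │Carol Jones │9.6  │Closed    
Critical│56 │Bob Wilson  │20.5 │Active    
Medium  │29 │Bob Taylor  │18.9 │Inactive  
Critical│56 │Bob Jones   │20.9 │Active    
Critical│56 │Bob Brown   │80.7 │Inactive  
Medium  │54 │Alice Smith │48.6 │Closed    
Medium  │51 │Alice Brown │12.0 │Active    
                                          
                                          
                                          
                                          
                                          
                                          


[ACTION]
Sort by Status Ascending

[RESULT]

Level   │Age│Name        │Score│Status ▲  
────────┼───┼────────────┼─────┼────────  
Critical│18 │Hank Smith  │14.9 │Active    
Medium  │38 │Grace Wilson│86.4 │Active    
Critical│56 │Bob Wilson  │20.5 │Active    
Critical│56 │Bob Jones   │20.9 │Active    
Medium  │51 │Alice Brown │12.0 │Active    
Medium  │20 │Frank Smith │22.0 │Closed    
High    │26 │Carol Jones │9.6  │Closed    
Medium  │54 │Alice Smith │48.6 │Closed    
Low     │18 │Frank Wilson│41.3 │Inactive  
High    │47 │Frank Jones │85.3 │Inactive  
Medium  │29 │Bob Taylor  │18.9 │Inactive  
Critical│56 │Bob Brown   │80.7 │Inactive  
Critical│43 │Hank Brown  │43.0 │Pending   
Low     │45 │Frank Smith │37.7 │Pending   
Low     │26 │Dave Wilson │58.1 │Pending   
                                          
                                          
                                          
                                          
                                          
                                          


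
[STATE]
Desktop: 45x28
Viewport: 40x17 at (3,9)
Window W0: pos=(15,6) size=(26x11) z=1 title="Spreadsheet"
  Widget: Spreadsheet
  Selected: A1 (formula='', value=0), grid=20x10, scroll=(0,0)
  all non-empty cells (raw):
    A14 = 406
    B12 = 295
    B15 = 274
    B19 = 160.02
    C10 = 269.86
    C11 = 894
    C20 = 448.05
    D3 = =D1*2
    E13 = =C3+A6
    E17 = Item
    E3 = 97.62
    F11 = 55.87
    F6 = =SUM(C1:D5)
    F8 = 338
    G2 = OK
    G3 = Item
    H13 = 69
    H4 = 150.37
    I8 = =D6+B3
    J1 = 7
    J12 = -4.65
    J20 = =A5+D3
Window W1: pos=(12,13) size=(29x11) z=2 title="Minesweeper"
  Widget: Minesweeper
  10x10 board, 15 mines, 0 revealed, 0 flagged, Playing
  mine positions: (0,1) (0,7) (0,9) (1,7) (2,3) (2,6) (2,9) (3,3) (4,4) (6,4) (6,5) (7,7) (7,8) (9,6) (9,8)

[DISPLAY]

            ┃A1:                     ┃  
            ┃       A       B       C┃  
            ┃------------------------┃  
            ┃  1      [0]       0    ┃  
         ┏━━━━━━━━━━━━━━━━━━━━━━━━━━━┓  
         ┃ Minesweeper               ┃  
         ┠───────────────────────────┨  
         ┃■■■■■■■■■■                 ┃  
         ┃■■■■■■■■■■                 ┃  
         ┃■■■■■■■■■■                 ┃  
         ┃■■■■■■■■■■                 ┃  
         ┃■■■■■■■■■■                 ┃  
         ┃■■■■■■■■■■                 ┃  
         ┃■■■■■■■■■■                 ┃  
         ┗━━━━━━━━━━━━━━━━━━━━━━━━━━━┛  
                                        
                                        


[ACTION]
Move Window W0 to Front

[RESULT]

            ┃A1:                     ┃  
            ┃       A       B       C┃  
            ┃------------------------┃  
            ┃  1      [0]       0    ┃  
         ┏━━┃  2        0       0    ┃  
         ┃ M┃  3        0       0    ┃  
         ┠──┃  4        0       0    ┃  
         ┃■■┗━━━━━━━━━━━━━━━━━━━━━━━━┛  
         ┃■■■■■■■■■■                 ┃  
         ┃■■■■■■■■■■                 ┃  
         ┃■■■■■■■■■■                 ┃  
         ┃■■■■■■■■■■                 ┃  
         ┃■■■■■■■■■■                 ┃  
         ┃■■■■■■■■■■                 ┃  
         ┗━━━━━━━━━━━━━━━━━━━━━━━━━━━┛  
                                        
                                        


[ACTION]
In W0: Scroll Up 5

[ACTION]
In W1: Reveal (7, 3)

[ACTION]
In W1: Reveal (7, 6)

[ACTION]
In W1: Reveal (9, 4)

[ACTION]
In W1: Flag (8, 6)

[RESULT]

            ┃A1:                     ┃  
            ┃       A       B       C┃  
            ┃------------------------┃  
            ┃  1      [0]       0    ┃  
         ┏━━┃  2        0       0    ┃  
         ┃ M┃  3        0       0    ┃  
         ┠──┃  4        0       0    ┃  
         ┃■■┗━━━━━━━━━━━━━━━━━━━━━━━━┛  
         ┃112■■■■■■■                 ┃  
         ┃  2■■■■■■■                 ┃  
         ┃  2■■■■■■■                 ┃  
         ┃  12■■■■■■                 ┃  
         ┃   2■■■■■■                 ┃  
         ┃   1■■■■■■                 ┃  
         ┗━━━━━━━━━━━━━━━━━━━━━━━━━━━┛  
                                        
                                        


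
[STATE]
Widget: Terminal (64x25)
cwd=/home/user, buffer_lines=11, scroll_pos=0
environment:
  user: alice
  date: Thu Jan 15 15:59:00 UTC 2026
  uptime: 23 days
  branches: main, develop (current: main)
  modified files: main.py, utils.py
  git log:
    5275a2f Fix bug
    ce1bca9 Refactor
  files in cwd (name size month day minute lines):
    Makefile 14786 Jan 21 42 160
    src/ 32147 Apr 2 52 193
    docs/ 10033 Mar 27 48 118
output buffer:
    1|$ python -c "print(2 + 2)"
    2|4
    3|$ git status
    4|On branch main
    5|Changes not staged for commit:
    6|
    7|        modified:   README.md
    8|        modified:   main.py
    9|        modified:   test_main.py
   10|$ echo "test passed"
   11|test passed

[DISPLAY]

$ python -c "print(2 + 2)"                                      
4                                                               
$ git status                                                    
On branch main                                                  
Changes not staged for commit:                                  
                                                                
        modified:   README.md                                   
        modified:   main.py                                     
        modified:   test_main.py                                
$ echo "test passed"                                            
test passed                                                     
$ █                                                             
                                                                
                                                                
                                                                
                                                                
                                                                
                                                                
                                                                
                                                                
                                                                
                                                                
                                                                
                                                                
                                                                


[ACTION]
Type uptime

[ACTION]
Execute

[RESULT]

$ python -c "print(2 + 2)"                                      
4                                                               
$ git status                                                    
On branch main                                                  
Changes not staged for commit:                                  
                                                                
        modified:   README.md                                   
        modified:   main.py                                     
        modified:   test_main.py                                
$ echo "test passed"                                            
test passed                                                     
$ uptime                                                        
 10:00  up 23 days                                              
$ █                                                             
                                                                
                                                                
                                                                
                                                                
                                                                
                                                                
                                                                
                                                                
                                                                
                                                                
                                                                


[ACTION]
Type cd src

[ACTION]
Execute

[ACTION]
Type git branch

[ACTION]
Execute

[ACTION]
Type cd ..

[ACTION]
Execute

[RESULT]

$ python -c "print(2 + 2)"                                      
4                                                               
$ git status                                                    
On branch main                                                  
Changes not staged for commit:                                  
                                                                
        modified:   README.md                                   
        modified:   main.py                                     
        modified:   test_main.py                                
$ echo "test passed"                                            
test passed                                                     
$ uptime                                                        
 10:00  up 23 days                                              
$ cd src                                                        
                                                                
$ git branch                                                    
* main                                                          
  develop                                                       
$ cd ..                                                         
                                                                
$ █                                                             
                                                                
                                                                
                                                                
                                                                


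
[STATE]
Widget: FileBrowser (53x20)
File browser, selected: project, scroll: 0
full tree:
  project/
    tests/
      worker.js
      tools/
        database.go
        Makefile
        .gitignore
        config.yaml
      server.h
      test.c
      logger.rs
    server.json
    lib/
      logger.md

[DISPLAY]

> [-] project/                                       
    [+] tests/                                       
    server.json                                      
    [+] lib/                                         
                                                     
                                                     
                                                     
                                                     
                                                     
                                                     
                                                     
                                                     
                                                     
                                                     
                                                     
                                                     
                                                     
                                                     
                                                     
                                                     


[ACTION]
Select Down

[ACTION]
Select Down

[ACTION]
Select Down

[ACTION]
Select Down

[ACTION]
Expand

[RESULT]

  [-] project/                                       
    [+] tests/                                       
    server.json                                      
  > [-] lib/                                         
      logger.md                                      
                                                     
                                                     
                                                     
                                                     
                                                     
                                                     
                                                     
                                                     
                                                     
                                                     
                                                     
                                                     
                                                     
                                                     
                                                     


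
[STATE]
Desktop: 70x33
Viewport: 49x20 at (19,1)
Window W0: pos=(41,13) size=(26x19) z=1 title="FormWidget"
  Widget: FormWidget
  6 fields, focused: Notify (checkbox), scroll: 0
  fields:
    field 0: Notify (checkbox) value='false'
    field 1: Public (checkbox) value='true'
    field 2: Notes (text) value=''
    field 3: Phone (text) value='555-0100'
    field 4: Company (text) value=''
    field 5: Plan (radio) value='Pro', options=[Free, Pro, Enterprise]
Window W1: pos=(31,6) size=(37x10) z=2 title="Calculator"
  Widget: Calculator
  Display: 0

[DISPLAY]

                                                 
                                                 
                                                 
                                                 
                                                 
            ┏━━━━━━━━━━━━━━━━━━━━━━━━━━━━━━━━━━━┓
            ┃ Calculator                        ┃
            ┠───────────────────────────────────┨
            ┃                                  0┃
            ┃┌───┬───┬───┬───┐                  ┃
            ┃│ 7 │ 8 │ 9 │ ÷ │                  ┃
            ┃├───┼───┼───┼───┤                  ┃
            ┃│ 4 │ 5 │ 6 │ × │                  ┃
            ┃└───┴───┴───┴───┘                  ┃
            ┗━━━━━━━━━━━━━━━━━━━━━━━━━━━━━━━━━━━┛
                      ┃> Notify:     [ ]       ┃ 
                      ┃  Public:     [x]       ┃ 
                      ┃  Notes:      [        ]┃ 
                      ┃  Phone:      [555-0100]┃ 
                      ┃  Company:    [        ]┃ 


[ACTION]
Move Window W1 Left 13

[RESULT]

                                                 
                                                 
                                                 
                                                 
                                                 
━━━━━━━━━━━━━━━━━━━━━━━━━━━━━━━━━━━┓             
 Calculator                        ┃             
───────────────────────────────────┨             
                                  0┃             
┌───┬───┬───┬───┐                  ┃             
│ 7 │ 8 │ 9 │ ÷ │                  ┃             
├───┼───┼───┼───┤                  ┃             
│ 4 │ 5 │ 6 │ × │                  ┃━━━━━━━━━━━┓ 
└───┴───┴───┴───┘                  ┃           ┃ 
━━━━━━━━━━━━━━━━━━━━━━━━━━━━━━━━━━━┛───────────┨ 
                      ┃> Notify:     [ ]       ┃ 
                      ┃  Public:     [x]       ┃ 
                      ┃  Notes:      [        ]┃ 
                      ┃  Phone:      [555-0100]┃ 
                      ┃  Company:    [        ]┃ 


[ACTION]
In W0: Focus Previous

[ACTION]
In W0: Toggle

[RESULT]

                                                 
                                                 
                                                 
                                                 
                                                 
━━━━━━━━━━━━━━━━━━━━━━━━━━━━━━━━━━━┓             
 Calculator                        ┃             
───────────────────────────────────┨             
                                  0┃             
┌───┬───┬───┬───┐                  ┃             
│ 7 │ 8 │ 9 │ ÷ │                  ┃             
├───┼───┼───┼───┤                  ┃             
│ 4 │ 5 │ 6 │ × │                  ┃━━━━━━━━━━━┓ 
└───┴───┴───┴───┘                  ┃           ┃ 
━━━━━━━━━━━━━━━━━━━━━━━━━━━━━━━━━━━┛───────────┨ 
                      ┃  Notify:     [ ]       ┃ 
                      ┃  Public:     [x]       ┃ 
                      ┃  Notes:      [        ]┃ 
                      ┃  Phone:      [555-0100]┃ 
                      ┃  Company:    [        ]┃ 


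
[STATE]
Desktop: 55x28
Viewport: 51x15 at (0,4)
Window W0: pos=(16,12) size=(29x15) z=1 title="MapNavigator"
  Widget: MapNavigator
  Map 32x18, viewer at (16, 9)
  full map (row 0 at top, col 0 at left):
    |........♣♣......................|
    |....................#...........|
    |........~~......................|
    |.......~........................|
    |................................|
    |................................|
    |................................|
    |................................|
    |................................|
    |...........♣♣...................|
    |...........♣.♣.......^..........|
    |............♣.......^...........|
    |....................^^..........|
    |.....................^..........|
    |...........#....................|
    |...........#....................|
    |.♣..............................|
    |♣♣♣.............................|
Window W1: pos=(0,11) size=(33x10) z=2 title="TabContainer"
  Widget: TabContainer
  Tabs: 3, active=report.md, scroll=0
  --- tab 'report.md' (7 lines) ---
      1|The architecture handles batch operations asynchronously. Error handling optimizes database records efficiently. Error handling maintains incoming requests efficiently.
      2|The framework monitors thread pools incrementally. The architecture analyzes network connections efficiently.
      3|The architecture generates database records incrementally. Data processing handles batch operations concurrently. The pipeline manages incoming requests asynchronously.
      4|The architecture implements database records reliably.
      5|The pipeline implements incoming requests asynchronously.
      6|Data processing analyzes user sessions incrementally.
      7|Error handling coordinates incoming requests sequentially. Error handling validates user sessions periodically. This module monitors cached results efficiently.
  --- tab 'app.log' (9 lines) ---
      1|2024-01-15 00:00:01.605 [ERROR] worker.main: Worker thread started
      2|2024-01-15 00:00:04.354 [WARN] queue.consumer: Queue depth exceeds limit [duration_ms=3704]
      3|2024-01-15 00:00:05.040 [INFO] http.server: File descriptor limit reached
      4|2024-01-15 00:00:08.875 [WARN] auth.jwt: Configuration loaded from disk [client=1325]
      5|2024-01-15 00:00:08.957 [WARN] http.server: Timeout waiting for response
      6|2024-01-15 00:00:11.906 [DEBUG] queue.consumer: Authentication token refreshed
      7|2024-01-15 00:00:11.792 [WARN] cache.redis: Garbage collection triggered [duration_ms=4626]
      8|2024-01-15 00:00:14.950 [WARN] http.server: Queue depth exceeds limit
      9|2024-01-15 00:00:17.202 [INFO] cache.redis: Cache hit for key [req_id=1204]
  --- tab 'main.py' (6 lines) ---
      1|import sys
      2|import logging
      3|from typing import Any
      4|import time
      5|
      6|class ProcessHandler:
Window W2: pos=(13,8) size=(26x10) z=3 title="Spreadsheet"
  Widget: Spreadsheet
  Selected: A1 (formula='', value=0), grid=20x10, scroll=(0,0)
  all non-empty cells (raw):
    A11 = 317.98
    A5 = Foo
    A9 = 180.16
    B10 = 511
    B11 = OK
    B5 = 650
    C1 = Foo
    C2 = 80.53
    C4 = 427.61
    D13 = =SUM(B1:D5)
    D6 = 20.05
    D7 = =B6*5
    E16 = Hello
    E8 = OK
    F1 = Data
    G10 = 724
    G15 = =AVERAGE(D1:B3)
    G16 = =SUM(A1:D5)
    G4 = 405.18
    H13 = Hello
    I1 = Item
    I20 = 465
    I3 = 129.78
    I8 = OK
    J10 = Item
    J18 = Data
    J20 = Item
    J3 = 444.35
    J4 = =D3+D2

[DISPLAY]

                                                   
                                                   
                                                   
                                                   
             ┏━━━━━━━━━━━━━━━━━━━━━━━━┓            
             ┃ Spreadsheet            ┃            
             ┠────────────────────────┨            
┏━━━━━━━━━━━━┃A1:                     ┃            
┃ TabContaine┃       A       B       C┃━━━━━┓      
┠────────────┃------------------------┃     ┃      
┃[report.md]│┃  1      [0]       0Foo ┃─────┨      
┃────────────┃  2        0       0   8┃.....┃      
┃The architec┃  3        0       0    ┃.....┃      
┃The framewor┗━━━━━━━━━━━━━━━━━━━━━━━━┛.....┃      
┃The architecture generates data┃...........┃      


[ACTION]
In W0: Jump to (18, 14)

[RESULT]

                                                   
                                                   
                                                   
                                                   
             ┏━━━━━━━━━━━━━━━━━━━━━━━━┓            
             ┃ Spreadsheet            ┃            
             ┠────────────────────────┨            
┏━━━━━━━━━━━━┃A1:                     ┃            
┃ TabContaine┃       A       B       C┃━━━━━┓      
┠────────────┃------------------------┃     ┃      
┃[report.md]│┃  1      [0]       0Foo ┃─────┨      
┃────────────┃  2        0       0   8┃.....┃      
┃The architec┃  3        0       0    ┃.....┃      
┃The framewor┗━━━━━━━━━━━━━━━━━━━━━━━━┛.....┃      
┃The architecture generates data┃^..........┃      


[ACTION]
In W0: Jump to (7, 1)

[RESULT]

                                                   
                                                   
                                                   
                                                   
             ┏━━━━━━━━━━━━━━━━━━━━━━━━┓            
             ┃ Spreadsheet            ┃            
             ┠────────────────────────┨            
┏━━━━━━━━━━━━┃A1:                     ┃            
┃ TabContaine┃       A       B       C┃━━━━━┓      
┠────────────┃------------------------┃     ┃      
┃[report.md]│┃  1      [0]       0Foo ┃─────┨      
┃────────────┃  2        0       0   8┃     ┃      
┃The architec┃  3        0       0    ┃     ┃      
┃The framewor┗━━━━━━━━━━━━━━━━━━━━━━━━┛     ┃      
┃The architecture generates data┃           ┃      


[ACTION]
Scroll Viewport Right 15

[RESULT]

                                                   
                                                   
                                                   
                                                   
         ┏━━━━━━━━━━━━━━━━━━━━━━━━┓                
         ┃ Spreadsheet            ┃                
         ┠────────────────────────┨                
━━━━━━━━━┃A1:                     ┃                
bContaine┃       A       B       C┃━━━━━┓          
─────────┃------------------------┃     ┃          
port.md]│┃  1      [0]       0Foo ┃─────┨          
─────────┃  2        0       0   8┃     ┃          
 architec┃  3        0       0    ┃     ┃          
 framewor┗━━━━━━━━━━━━━━━━━━━━━━━━┛     ┃          
 architecture generates data┃           ┃          
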